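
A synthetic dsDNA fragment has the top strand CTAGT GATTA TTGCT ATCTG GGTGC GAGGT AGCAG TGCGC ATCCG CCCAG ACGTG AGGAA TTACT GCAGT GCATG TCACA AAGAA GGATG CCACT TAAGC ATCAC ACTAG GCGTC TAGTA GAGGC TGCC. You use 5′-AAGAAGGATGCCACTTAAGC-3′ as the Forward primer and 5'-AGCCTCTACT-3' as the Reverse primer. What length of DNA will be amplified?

46 bp

The forward primer matches the template at positions 81–100.
Reverse complement of the reverse primer: AGTAGAGGCT. This occurs on the top strand at positions 117–126.
The product runs from position 81 to position 126, so its length is 126 − 81 + 1 = 46 bp.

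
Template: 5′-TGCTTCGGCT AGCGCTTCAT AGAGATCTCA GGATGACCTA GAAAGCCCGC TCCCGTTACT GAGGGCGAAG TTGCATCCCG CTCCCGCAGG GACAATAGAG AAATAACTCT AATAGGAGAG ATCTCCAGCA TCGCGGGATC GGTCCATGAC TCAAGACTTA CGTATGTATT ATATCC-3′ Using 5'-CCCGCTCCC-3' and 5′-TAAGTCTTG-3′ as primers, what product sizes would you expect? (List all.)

115 bp, 84 bp

The forward primer CCCGCTCCC matches the top strand at positions 46–54, 77–85.
The reverse primer's reverse complement is CAAGACTTA, matching at positions 152–160.
Each forward site pairs with the reverse site to give a product ending at position 160: sizes 115, 84 bp.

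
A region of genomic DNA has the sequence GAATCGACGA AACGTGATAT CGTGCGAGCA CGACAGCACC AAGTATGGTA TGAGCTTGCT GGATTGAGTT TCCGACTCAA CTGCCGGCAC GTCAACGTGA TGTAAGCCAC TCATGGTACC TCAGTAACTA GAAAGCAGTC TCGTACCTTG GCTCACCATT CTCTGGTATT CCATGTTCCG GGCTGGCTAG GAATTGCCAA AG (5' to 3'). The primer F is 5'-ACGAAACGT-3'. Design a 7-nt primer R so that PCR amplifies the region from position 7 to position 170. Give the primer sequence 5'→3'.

The product's 3' end on the top strand is position 170.
The reverse primer anneals to the top strand over positions 164–170, i.e. to TGGTATT.
Its sequence written 5'→3' is the reverse complement: AATACCA.

5'-AATACCA-3'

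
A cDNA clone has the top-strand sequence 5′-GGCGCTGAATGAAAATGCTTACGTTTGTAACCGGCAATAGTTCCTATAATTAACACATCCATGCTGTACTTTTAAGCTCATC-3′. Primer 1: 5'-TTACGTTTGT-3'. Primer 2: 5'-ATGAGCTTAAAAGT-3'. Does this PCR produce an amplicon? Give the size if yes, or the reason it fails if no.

Yes — a 63 bp product.

Primer 1 (TTACGTTTGT) matches the top strand at positions 19–28; it acts as a forward primer.
Primer 2's reverse complement is ACTTTTAAGCTCAT, matching the top strand at positions 68–81; it acts as a reverse primer.
The 3' ends face each other across positions 19–81, giving a 63 bp product.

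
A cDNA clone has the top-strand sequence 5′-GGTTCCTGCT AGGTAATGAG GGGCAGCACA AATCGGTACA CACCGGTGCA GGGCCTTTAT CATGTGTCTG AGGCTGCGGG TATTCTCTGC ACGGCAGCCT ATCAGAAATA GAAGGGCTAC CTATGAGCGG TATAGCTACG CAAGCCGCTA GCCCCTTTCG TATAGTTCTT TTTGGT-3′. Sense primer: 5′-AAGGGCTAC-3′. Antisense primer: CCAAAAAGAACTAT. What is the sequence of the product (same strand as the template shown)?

The forward primer matches the template at positions 112–120.
Taking the reverse complement of CCAAAAAGAACTAT gives ATAGTTCTTTTTGG, found at positions 162–175 on the template; the primer anneals here to the top strand with its 3' end pointing upstream.
The product is the template from position 112 through 175 (64 bp).

5'-AAGGGCTACCTATGAGCGGTATAGCTACGCAAGCCGCTAGCCCCTTTCGTATAGTTCTTTTTGG-3'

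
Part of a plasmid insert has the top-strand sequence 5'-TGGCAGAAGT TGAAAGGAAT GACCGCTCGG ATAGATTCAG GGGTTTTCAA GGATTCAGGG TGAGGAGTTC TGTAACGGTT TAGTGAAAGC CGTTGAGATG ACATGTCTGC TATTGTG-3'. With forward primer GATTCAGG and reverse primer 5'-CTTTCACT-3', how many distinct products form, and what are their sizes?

Two products: 56 bp, 38 bp

The forward primer GATTCAGG matches the top strand at positions 34–41, 52–59.
The reverse primer's reverse complement is AGTGAAAG, matching at positions 82–89.
Each forward site pairs with the reverse site to give a product ending at position 89: sizes 56, 38 bp.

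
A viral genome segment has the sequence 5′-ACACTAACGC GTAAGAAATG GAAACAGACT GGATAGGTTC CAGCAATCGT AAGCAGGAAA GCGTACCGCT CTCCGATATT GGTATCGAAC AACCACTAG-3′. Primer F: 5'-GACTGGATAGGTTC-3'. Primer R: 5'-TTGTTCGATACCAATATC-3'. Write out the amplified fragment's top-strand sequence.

5'-GACTGGATAGGTTCCAGCAATCGTAAGCAGGAAAGCGTACCGCTCTCCGATATTGGTATCGAACAA-3'

The forward primer matches the template at positions 27–40.
Taking the reverse complement of TTGTTCGATACCAATATC gives GATATTGGTATCGAACAA, found at positions 75–92 on the template; the primer anneals here to the top strand with its 3' end pointing upstream.
The product is the template from position 27 through 92 (66 bp).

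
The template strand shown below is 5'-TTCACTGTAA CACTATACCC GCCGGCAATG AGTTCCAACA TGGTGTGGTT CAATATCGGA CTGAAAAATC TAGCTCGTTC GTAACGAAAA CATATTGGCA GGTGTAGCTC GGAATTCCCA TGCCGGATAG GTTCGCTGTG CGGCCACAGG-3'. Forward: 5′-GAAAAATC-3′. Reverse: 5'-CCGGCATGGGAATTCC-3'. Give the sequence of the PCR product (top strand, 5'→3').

Scanning the template, GAAAAATC occurs at positions 63–70; this primer anneals to the bottom strand there with its 3' end pointing downstream.
Reverse complement of the reverse primer: GGAATTCCCATGCCGG. This occurs on the top strand at positions 111–126.
The product is the template from position 63 through 126 (64 bp).

5'-GAAAAATCTAGCTCGTTCGTAACGAAAACATATTGGCAGGTGTAGCTCGGAATTCCCATGCCGG-3'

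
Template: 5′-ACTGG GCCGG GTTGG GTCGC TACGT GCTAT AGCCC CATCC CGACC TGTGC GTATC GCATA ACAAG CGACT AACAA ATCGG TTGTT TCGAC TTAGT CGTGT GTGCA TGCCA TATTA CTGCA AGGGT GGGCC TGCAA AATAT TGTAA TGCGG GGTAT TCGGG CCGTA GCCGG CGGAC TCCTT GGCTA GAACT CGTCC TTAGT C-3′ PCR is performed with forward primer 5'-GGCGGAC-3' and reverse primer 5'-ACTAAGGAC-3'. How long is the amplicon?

The forward primer matches the template at positions 169–175.
Reverse complement of the reverse primer: GTCCTTAGT. This occurs on the top strand at positions 192–200.
Amplicon spans positions 169–200: 32 bp.

32 bp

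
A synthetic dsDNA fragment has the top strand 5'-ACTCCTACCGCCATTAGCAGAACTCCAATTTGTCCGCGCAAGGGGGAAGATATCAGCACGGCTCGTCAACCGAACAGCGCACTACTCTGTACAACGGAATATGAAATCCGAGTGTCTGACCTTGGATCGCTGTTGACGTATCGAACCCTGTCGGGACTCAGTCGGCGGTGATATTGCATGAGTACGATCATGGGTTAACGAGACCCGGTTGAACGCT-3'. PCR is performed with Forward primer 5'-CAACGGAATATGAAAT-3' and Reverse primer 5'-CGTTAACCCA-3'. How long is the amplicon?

The forward primer matches the template at positions 92–107.
Reverse complement of the reverse primer: TGGGTTAACG. This occurs on the top strand at positions 191–200.
Product length = (reverse-primer end) − (forward-primer start) + 1 = 200 − 92 + 1 = 109 bp.

109 bp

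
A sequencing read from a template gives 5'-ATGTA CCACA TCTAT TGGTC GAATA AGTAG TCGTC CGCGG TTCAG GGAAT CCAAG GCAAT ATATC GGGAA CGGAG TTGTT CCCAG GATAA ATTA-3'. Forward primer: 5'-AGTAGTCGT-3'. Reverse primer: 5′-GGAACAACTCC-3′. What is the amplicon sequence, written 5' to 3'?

5'-AGTAGTCGTCCGCGGTTCAGGGAATCCAAGGCAATATATCGGGAACGGAGTTGTTCC-3'

Forward primer AGTAGTCGT is found on the top strand at positions 26–34.
Taking the reverse complement of GGAACAACTCC gives GGAGTTGTTCC, found at positions 72–82 on the template; the primer anneals here to the top strand with its 3' end pointing upstream.
The product is the template from position 26 through 82 (57 bp).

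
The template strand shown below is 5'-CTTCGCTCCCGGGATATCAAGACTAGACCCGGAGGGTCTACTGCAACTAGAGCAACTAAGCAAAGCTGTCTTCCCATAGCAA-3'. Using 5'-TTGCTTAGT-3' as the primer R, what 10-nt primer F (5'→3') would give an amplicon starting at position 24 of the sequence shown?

5'-TAGACCCGGA-3'

The reverse primer's reverse complement ACTAAGCAA matches the template at positions 55–63; the product starts at position 24.
The forward primer is identical to the top strand over positions 24–33: TAGACCCGGA.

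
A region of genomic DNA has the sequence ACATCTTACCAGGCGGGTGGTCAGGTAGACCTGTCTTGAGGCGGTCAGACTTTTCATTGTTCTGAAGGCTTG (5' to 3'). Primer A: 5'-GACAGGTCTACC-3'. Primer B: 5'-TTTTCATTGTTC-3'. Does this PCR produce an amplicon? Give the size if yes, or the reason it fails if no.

No product — the primers' 3' ends point away from each other.

Primer A (GACAGGTCTACC) has reverse complement GGTAGACCTGTC, which matches the top strand at positions 24–35; primer A anneals to the top strand there with its 3' end pointing upstream toward position 24.
Primer B (TTTTCATTGTTC) matches the top strand directly at positions 51–62; it anneals to the bottom strand with its 3' end pointing downstream toward position 62.
The 3' ends diverge (primer A extends toward position 1, primer B toward position 72), so the primers never converge on a shared product.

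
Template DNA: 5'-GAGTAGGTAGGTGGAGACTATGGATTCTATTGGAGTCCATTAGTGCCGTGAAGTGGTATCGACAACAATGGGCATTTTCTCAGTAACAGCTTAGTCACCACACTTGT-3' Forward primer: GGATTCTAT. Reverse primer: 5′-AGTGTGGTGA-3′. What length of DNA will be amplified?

Forward primer GGATTCTAT is found on the top strand at positions 22–30.
Taking the reverse complement of AGTGTGGTGA gives TCACCACACT, found at positions 95–104 on the template; the primer anneals here to the top strand with its 3' end pointing upstream.
Amplicon spans positions 22–104: 83 bp.

83 bp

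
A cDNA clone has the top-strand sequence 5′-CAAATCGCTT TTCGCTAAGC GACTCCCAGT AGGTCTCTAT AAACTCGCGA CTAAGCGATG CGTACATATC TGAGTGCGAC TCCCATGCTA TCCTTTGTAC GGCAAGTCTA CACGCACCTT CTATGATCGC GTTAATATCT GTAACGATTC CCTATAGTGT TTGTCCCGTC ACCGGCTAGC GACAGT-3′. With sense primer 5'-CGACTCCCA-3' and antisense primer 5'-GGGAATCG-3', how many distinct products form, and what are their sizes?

Two products: 133 bp, 76 bp

The forward primer CGACTCCCA matches the top strand at positions 20–28, 77–85.
The reverse primer's reverse complement is CGATTCCC, matching at positions 145–152.
Each forward site pairs with the reverse site to give a product ending at position 152: sizes 133, 76 bp.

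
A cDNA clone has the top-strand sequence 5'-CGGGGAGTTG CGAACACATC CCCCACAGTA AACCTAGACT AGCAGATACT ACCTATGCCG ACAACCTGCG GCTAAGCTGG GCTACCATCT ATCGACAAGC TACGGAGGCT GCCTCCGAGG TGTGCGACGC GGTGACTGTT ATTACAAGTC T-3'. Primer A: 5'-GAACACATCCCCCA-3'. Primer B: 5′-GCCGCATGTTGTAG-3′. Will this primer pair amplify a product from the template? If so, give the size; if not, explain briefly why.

Primer B (GCCGCATGTTGTAG) does not match the top strand, and its reverse complement CTACAACATGCGGC does not match either.
With no annealing site for primer B, no amplification occurs.

No product — primer B has no binding site in the template.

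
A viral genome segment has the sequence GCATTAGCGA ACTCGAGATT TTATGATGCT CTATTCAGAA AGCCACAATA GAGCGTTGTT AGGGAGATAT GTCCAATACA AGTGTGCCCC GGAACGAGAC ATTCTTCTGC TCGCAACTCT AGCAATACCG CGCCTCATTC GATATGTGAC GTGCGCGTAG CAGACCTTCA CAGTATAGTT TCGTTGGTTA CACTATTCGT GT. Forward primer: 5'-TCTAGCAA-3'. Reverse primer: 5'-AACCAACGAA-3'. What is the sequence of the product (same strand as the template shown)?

5'-TCTAGCAATACCGCGCCTCATTCGATATGTGACGTGCGCGTAGCAGACCTTCACAGTATAGTTTCGTTGGTT-3'

Forward primer TCTAGCAA is found on the top strand at positions 118–125.
Taking the reverse complement of AACCAACGAA gives TTCGTTGGTT, found at positions 180–189 on the template; the primer anneals here to the top strand with its 3' end pointing upstream.
The product is the template from position 118 through 189 (72 bp).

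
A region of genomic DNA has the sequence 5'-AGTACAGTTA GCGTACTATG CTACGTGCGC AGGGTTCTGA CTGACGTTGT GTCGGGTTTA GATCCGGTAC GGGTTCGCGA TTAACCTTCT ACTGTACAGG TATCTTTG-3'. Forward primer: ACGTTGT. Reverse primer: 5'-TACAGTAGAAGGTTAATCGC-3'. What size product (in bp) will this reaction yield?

Forward primer ACGTTGT is found on the top strand at positions 44–50.
Taking the reverse complement of TACAGTAGAAGGTTAATCGC gives GCGATTAACCTTCTACTGTA, found at positions 77–96 on the template; the primer anneals here to the top strand with its 3' end pointing upstream.
The product runs from position 44 to position 96, so its length is 96 − 44 + 1 = 53 bp.

53 bp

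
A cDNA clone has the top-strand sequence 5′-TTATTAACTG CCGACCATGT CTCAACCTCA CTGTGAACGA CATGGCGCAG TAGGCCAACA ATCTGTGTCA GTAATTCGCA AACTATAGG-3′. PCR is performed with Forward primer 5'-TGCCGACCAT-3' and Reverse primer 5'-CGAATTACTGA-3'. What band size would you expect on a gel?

Forward primer TGCCGACCAT is found on the top strand at positions 9–18.
Reverse complement of the reverse primer: TCAGTAATTCG. This occurs on the top strand at positions 68–78.
Amplicon spans positions 9–78: 70 bp.

70 bp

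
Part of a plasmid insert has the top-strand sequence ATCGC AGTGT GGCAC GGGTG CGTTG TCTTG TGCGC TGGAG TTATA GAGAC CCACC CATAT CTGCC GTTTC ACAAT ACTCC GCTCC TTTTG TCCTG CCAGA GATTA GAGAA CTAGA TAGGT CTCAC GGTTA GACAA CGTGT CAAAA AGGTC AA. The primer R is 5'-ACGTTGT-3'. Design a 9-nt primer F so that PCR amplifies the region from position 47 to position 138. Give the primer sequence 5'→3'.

The reverse primer's reverse complement ACAACGT matches the template at positions 132–138; the product starts at position 47.
The forward primer is identical to the top strand over positions 47–55: AGACCCACC.

5'-AGACCCACC-3'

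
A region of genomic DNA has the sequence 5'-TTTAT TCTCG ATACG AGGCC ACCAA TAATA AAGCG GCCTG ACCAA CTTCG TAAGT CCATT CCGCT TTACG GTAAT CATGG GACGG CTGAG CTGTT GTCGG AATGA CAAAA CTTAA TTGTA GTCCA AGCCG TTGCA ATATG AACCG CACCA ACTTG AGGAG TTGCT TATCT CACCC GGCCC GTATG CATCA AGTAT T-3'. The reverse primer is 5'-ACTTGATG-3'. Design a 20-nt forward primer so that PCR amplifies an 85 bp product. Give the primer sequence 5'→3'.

5'-AACTTAATTGTAGTCCAAGC-3'

The reverse primer's reverse complement CATCAAGT matches the template at positions 186–193, so the product ends at position 193.
An 85 bp product then starts at position 193 − 85 + 1 = 109.
The forward primer is identical to the top strand there: AACTTAATTGTAGTCCAAGC.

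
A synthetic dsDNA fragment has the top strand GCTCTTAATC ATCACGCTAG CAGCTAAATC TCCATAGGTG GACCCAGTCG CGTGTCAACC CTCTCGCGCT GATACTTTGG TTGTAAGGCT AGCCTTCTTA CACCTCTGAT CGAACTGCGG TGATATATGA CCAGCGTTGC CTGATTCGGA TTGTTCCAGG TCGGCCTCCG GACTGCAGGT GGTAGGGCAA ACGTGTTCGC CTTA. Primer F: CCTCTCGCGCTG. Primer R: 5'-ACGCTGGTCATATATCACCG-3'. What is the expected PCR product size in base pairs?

78 bp

Forward primer CCTCTCGCGCTG is found on the top strand at positions 60–71.
Taking the reverse complement of ACGCTGGTCATATATCACCG gives CGGTGATATATGACCAGCGT, found at positions 118–137 on the template; the primer anneals here to the top strand with its 3' end pointing upstream.
Product length = (reverse-primer end) − (forward-primer start) + 1 = 137 − 60 + 1 = 78 bp.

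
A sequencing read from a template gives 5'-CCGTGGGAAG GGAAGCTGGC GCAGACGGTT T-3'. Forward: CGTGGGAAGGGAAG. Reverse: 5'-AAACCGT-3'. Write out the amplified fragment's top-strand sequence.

5'-CGTGGGAAGGGAAGCTGGCGCAGACGGTTT-3'

Forward primer CGTGGGAAGGGAAG is found on the top strand at positions 2–15.
The reverse primer's reverse complement is ACGGTTT, which matches the template at positions 25–31.
The product is the template from position 2 through 31 (30 bp).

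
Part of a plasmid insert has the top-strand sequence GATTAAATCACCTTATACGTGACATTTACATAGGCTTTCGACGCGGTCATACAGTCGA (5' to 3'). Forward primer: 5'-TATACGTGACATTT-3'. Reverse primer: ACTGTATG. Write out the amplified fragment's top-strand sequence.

The forward primer matches the template at positions 14–27.
Taking the reverse complement of ACTGTATG gives CATACAGT, found at positions 48–55 on the template; the primer anneals here to the top strand with its 3' end pointing upstream.
The product is the template from position 14 through 55 (42 bp).

5'-TATACGTGACATTTACATAGGCTTTCGACGCGGTCATACAGT-3'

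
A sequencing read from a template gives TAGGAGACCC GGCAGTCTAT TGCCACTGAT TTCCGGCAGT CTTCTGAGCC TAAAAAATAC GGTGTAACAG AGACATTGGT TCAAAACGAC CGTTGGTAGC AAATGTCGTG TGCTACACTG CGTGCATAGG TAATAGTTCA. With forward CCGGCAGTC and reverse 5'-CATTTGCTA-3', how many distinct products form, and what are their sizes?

Two products: 97 bp, 73 bp

The forward primer CCGGCAGTC matches the top strand at positions 9–17, 33–41.
The reverse primer's reverse complement is TAGCAAATG, matching at positions 97–105.
Each forward site pairs with the reverse site to give a product ending at position 105: sizes 97, 73 bp.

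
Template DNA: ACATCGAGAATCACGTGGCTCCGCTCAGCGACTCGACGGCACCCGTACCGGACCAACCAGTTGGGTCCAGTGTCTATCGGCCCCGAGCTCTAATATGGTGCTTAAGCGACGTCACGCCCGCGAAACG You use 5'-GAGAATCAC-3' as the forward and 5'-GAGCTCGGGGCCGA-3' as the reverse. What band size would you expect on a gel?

Forward primer GAGAATCAC is found on the top strand at positions 6–14.
The reverse primer's reverse complement is TCGGCCCCGAGCTC, which matches the template at positions 77–90.
Product length = (reverse-primer end) − (forward-primer start) + 1 = 90 − 6 + 1 = 85 bp.

85 bp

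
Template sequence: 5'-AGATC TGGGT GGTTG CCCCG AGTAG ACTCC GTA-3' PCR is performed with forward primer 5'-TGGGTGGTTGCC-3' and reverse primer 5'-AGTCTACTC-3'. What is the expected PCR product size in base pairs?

23 bp

Scanning the template, TGGGTGGTTGCC occurs at positions 6–17; this primer anneals to the bottom strand there with its 3' end pointing downstream.
Taking the reverse complement of AGTCTACTC gives GAGTAGACT, found at positions 20–28 on the template; the primer anneals here to the top strand with its 3' end pointing upstream.
Amplicon spans positions 6–28: 23 bp.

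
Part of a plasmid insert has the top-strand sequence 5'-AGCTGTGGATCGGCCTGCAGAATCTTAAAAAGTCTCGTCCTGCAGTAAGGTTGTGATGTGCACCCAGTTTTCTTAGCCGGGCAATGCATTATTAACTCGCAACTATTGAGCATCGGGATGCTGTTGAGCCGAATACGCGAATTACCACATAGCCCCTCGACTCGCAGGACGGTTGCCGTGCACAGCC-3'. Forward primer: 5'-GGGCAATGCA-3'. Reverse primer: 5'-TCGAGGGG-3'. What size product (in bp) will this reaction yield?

Forward primer GGGCAATGCA is found on the top strand at positions 79–88.
Reverse complement of the reverse primer: CCCCTCGA. This occurs on the top strand at positions 153–160.
Amplicon spans positions 79–160: 82 bp.

82 bp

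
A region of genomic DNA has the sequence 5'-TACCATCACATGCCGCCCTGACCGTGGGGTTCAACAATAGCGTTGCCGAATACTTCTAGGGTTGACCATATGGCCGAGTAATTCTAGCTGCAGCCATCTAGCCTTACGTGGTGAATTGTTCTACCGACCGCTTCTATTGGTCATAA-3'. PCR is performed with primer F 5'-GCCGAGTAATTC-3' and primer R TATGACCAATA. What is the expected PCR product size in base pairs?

73 bp

Forward primer GCCGAGTAATTC is found on the top strand at positions 73–84.
Reverse complement of the reverse primer: TATTGGTCATA. This occurs on the top strand at positions 135–145.
The product runs from position 73 to position 145, so its length is 145 − 73 + 1 = 73 bp.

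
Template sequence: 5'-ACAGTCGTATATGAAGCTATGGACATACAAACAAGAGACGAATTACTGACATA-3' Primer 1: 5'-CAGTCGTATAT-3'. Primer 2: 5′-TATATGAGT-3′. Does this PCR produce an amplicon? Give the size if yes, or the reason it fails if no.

No product — primer 2 has no binding site in the template.

Primer 2 (TATATGAGT) does not match the top strand, and its reverse complement ACTCATATA does not match either.
With no annealing site for primer 2, no amplification occurs.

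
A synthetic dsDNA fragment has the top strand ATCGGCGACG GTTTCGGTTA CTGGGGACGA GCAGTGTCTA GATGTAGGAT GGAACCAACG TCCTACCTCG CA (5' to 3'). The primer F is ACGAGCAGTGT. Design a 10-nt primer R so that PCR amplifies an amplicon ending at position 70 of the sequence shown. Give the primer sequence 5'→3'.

The forward primer binds at positions 27–37; the product's 3' end on the top strand is position 70.
The reverse primer anneals to the top strand over positions 61–70, i.e. to TCCTACCTCG.
Its sequence written 5'→3' is the reverse complement: CGAGGTAGGA.

5'-CGAGGTAGGA-3'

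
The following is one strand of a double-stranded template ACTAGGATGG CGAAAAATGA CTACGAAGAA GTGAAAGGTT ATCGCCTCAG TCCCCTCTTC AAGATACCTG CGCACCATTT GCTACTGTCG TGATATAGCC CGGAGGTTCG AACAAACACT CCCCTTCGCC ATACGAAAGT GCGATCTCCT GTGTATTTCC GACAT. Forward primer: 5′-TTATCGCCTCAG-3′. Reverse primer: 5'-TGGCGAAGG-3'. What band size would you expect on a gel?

93 bp

The forward primer matches the template at positions 39–50.
The reverse primer's reverse complement is CCTTCGCCA, which matches the template at positions 123–131.
Product length = (reverse-primer end) − (forward-primer start) + 1 = 131 − 39 + 1 = 93 bp.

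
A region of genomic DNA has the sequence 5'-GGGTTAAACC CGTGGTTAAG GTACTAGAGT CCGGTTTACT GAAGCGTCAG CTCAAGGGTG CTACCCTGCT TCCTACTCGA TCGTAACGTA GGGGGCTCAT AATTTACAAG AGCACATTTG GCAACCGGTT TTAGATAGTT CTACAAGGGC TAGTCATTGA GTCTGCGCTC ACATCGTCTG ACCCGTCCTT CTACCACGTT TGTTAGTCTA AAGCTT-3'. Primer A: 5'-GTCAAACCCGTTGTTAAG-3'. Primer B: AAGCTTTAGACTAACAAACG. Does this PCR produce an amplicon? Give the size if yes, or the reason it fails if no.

Primer A (GTCAAACCCGTTGTTAAG) does not match the top strand, and its reverse complement CTTAACAACGGGTTTGAC does not match either.
With no annealing site for primer A, no amplification occurs.

No product — primer A has no binding site in the template.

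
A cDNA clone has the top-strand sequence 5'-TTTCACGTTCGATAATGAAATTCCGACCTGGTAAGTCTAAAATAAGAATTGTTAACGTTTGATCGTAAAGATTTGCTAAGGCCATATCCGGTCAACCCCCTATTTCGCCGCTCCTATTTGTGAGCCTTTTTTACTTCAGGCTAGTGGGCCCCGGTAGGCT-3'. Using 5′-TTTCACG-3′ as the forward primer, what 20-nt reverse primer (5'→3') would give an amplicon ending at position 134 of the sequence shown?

5'-GTAAAAAAGGCTCACAAATA-3'

The forward primer binds at positions 1–7; the product's 3' end on the top strand is position 134.
The reverse primer anneals to the top strand over positions 115–134, i.e. to TATTTGTGAGCCTTTTTTAC.
Its sequence written 5'→3' is the reverse complement: GTAAAAAAGGCTCACAAATA.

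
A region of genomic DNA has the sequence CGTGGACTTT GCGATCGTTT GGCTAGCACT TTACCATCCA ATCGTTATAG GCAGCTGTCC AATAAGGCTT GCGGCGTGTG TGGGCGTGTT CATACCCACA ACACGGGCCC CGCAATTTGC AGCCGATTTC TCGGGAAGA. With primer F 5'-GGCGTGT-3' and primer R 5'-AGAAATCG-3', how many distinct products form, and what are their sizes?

Two products: 59 bp, 49 bp

The forward primer GGCGTGT matches the top strand at positions 73–79, 83–89.
The reverse primer's reverse complement is CGATTTCT, matching at positions 124–131.
Each forward site pairs with the reverse site to give a product ending at position 131: sizes 59, 49 bp.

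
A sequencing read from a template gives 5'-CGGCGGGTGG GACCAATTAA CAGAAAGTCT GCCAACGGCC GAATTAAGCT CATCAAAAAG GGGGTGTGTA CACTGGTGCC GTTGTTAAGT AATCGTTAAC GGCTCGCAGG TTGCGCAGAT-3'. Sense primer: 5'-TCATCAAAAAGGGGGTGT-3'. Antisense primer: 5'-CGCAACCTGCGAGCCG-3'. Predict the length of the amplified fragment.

Forward primer TCATCAAAAAGGGGGTGT is found on the top strand at positions 50–67.
Taking the reverse complement of CGCAACCTGCGAGCCG gives CGGCTCGCAGGTTGCG, found at positions 100–115 on the template; the primer anneals here to the top strand with its 3' end pointing upstream.
The product runs from position 50 to position 115, so its length is 115 − 50 + 1 = 66 bp.

66 bp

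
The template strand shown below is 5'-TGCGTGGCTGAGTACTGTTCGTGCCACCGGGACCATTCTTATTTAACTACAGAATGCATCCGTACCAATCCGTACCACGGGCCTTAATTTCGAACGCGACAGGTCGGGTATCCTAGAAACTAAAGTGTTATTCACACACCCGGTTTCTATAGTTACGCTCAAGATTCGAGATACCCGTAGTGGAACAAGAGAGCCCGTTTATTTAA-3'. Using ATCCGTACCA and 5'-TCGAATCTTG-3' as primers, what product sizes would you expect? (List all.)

The forward primer ATCCGTACCA matches the top strand at positions 58–67, 68–77.
The reverse primer's reverse complement is CAAGATTCGA, matching at positions 160–169.
Each forward site pairs with the reverse site to give a product ending at position 169: sizes 112, 102 bp.

112 bp, 102 bp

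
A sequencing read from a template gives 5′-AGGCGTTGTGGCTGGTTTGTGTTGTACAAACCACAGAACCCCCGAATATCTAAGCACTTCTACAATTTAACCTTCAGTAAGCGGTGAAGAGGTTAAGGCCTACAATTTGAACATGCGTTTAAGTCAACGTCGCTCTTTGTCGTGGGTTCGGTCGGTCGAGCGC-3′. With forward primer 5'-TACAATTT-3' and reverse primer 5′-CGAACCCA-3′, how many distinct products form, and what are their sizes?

Two products: 90 bp, 50 bp

The forward primer TACAATTT matches the top strand at positions 61–68, 101–108.
The reverse primer's reverse complement is TGGGTTCG, matching at positions 143–150.
Each forward site pairs with the reverse site to give a product ending at position 150: sizes 90, 50 bp.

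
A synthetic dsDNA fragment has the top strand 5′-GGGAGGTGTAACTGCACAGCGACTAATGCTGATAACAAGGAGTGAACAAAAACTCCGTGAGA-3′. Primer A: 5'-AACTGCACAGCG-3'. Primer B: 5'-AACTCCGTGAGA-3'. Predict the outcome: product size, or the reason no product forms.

No product — both primers anneal to the same strand and extend in the same direction.

Primer A (AACTGCACAGCG) matches the top strand at positions 10–21 (3' end points downstream).
Primer B (AACTCCGTGAGA) also matches the top strand directly, at positions 51–62 — its reverse complement TCTCACGGAGTT is not present.
Both primers anneal to the bottom strand with 3' ends pointing the same way, so neither can prime synthesis back toward the other.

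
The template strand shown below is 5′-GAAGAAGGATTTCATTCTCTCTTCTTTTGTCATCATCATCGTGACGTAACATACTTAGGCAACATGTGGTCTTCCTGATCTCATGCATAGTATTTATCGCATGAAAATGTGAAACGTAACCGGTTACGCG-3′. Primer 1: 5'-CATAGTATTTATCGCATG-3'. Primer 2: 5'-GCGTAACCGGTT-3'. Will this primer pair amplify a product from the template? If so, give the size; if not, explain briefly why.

Primer 1 (CATAGTATTTATCGCATG) matches the top strand at positions 86–103; it acts as a forward primer.
Primer 2's reverse complement is AACCGGTTACGC, matching the top strand at positions 118–129; it acts as a reverse primer.
The 3' ends face each other across positions 86–129, giving a 44 bp product.

Yes — a 44 bp product.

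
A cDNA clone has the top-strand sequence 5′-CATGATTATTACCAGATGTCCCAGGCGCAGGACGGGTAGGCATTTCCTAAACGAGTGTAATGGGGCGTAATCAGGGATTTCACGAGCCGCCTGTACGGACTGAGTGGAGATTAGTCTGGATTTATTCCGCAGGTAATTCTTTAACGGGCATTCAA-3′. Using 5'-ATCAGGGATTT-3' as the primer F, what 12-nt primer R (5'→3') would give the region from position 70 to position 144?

The product's 3' end on the top strand is position 144.
The reverse primer anneals to the top strand over positions 133–144, i.e. to GTAATTCTTTAA.
Its sequence written 5'→3' is the reverse complement: TTAAAGAATTAC.

5'-TTAAAGAATTAC-3'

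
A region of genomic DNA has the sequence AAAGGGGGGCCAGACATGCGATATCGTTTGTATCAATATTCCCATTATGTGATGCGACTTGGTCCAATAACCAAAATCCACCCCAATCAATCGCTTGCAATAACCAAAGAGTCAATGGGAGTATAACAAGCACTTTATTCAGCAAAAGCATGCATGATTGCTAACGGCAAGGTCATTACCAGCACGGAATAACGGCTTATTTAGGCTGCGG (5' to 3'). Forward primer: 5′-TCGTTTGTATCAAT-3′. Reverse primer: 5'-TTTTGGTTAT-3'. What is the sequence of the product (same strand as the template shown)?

5'-TCGTTTGTATCAATATTCCCATTATGTGATGCGACTTGGTCCAATAACCAAAA-3'

The forward primer matches the template at positions 24–37.
Taking the reverse complement of TTTTGGTTAT gives ATAACCAAAA, found at positions 67–76 on the template; the primer anneals here to the top strand with its 3' end pointing upstream.
The product is the template from position 24 through 76 (53 bp).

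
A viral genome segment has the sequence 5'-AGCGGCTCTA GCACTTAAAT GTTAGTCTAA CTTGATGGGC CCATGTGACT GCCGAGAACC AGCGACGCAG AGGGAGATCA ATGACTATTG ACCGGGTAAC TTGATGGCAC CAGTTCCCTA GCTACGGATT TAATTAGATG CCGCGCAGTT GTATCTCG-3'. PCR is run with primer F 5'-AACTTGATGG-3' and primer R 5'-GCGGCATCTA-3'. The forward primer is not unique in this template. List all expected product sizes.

The forward primer AACTTGATGG matches the top strand at positions 29–38, 98–107.
The reverse primer's reverse complement is TAGATGCCGC, matching at positions 135–144.
Each forward site pairs with the reverse site to give a product ending at position 144: sizes 116, 47 bp.

116 bp, 47 bp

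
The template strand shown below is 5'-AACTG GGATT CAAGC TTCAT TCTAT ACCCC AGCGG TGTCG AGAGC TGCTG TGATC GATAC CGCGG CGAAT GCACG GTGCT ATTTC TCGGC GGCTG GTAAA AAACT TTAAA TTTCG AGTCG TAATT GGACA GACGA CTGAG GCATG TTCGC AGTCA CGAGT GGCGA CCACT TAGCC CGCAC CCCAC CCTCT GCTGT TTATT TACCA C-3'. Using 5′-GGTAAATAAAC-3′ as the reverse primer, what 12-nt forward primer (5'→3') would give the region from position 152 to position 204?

5'-GTCACGAGTGGC-3'

The reverse primer's reverse complement GTTTATTTACC matches the template at positions 194–204; the product starts at position 152.
The forward primer is identical to the top strand over positions 152–163: GTCACGAGTGGC.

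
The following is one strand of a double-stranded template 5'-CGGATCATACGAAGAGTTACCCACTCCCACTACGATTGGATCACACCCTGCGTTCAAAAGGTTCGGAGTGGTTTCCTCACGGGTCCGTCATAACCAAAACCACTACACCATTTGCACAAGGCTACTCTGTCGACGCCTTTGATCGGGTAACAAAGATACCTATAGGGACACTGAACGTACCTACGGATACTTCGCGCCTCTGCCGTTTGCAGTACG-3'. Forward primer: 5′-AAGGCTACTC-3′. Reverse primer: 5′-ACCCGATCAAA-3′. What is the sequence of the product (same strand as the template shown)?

5'-AAGGCTACTCTGTCGACGCCTTTGATCGGGT-3'

The forward primer matches the template at positions 118–127.
The reverse primer's reverse complement is TTTGATCGGGT, which matches the template at positions 138–148.
The product is the template from position 118 through 148 (31 bp).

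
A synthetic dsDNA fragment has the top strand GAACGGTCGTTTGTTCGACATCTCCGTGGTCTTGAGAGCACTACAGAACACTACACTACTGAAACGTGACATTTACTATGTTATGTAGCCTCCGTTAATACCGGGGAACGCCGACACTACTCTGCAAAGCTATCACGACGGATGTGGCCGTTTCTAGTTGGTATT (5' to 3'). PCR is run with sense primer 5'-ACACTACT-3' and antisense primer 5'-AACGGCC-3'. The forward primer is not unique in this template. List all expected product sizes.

The forward primer ACACTACT matches the top strand at positions 53–60, 114–121.
The reverse primer's reverse complement is GGCCGTT, matching at positions 146–152.
Each forward site pairs with the reverse site to give a product ending at position 152: sizes 100, 39 bp.

100 bp, 39 bp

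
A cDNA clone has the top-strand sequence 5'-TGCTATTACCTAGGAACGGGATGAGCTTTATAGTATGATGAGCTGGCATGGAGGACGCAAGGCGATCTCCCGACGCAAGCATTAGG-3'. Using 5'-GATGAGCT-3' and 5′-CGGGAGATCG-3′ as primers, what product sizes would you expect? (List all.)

53 bp, 36 bp

The forward primer GATGAGCT matches the top strand at positions 20–27, 37–44.
The reverse primer's reverse complement is CGATCTCCCG, matching at positions 63–72.
Each forward site pairs with the reverse site to give a product ending at position 72: sizes 53, 36 bp.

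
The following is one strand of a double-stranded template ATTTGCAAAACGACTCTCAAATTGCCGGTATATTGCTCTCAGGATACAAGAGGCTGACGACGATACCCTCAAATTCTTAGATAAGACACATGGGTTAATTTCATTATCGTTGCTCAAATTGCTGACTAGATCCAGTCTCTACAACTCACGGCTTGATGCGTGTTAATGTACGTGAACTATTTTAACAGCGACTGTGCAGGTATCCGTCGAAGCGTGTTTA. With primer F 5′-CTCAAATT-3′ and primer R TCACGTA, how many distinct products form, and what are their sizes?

Three products: 160 bp, 108 bp, 63 bp

The forward primer CTCAAATT matches the top strand at positions 16–23, 68–75, 113–120.
The reverse primer's reverse complement is TACGTGA, matching at positions 169–175.
Each forward site pairs with the reverse site to give a product ending at position 175: sizes 160, 108, 63 bp.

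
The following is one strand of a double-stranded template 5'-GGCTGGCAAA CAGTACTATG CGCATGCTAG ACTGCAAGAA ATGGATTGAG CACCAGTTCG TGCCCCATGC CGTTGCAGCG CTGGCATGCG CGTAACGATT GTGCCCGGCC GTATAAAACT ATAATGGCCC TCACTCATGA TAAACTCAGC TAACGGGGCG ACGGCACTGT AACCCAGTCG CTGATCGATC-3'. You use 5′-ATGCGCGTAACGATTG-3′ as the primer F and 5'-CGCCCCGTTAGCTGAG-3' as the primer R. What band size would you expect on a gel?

75 bp

Scanning the template, ATGCGCGTAACGATTG occurs at positions 86–101; this primer anneals to the bottom strand there with its 3' end pointing downstream.
Taking the reverse complement of CGCCCCGTTAGCTGAG gives CTCAGCTAACGGGGCG, found at positions 145–160 on the template; the primer anneals here to the top strand with its 3' end pointing upstream.
Amplicon spans positions 86–160: 75 bp.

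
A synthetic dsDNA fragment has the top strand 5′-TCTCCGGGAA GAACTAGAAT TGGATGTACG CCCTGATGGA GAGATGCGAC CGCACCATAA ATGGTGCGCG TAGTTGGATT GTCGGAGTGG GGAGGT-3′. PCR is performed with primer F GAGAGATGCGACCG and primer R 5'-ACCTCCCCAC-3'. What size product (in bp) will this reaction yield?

The forward primer matches the template at positions 39–52.
Reverse complement of the reverse primer: GTGGGGAGGT. This occurs on the top strand at positions 87–96.
The product runs from position 39 to position 96, so its length is 96 − 39 + 1 = 58 bp.

58 bp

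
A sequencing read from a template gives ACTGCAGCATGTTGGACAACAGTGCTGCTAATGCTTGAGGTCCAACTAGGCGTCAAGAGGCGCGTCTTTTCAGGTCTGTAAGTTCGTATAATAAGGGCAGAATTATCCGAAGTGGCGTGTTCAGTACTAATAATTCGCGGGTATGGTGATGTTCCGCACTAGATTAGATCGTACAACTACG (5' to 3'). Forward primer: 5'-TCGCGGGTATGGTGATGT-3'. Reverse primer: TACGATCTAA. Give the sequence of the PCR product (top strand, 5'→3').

Scanning the template, TCGCGGGTATGGTGATGT occurs at positions 135–152; this primer anneals to the bottom strand there with its 3' end pointing downstream.
The reverse primer's reverse complement is TTAGATCGTA, which matches the template at positions 164–173.
The product is the template from position 135 through 173 (39 bp).

5'-TCGCGGGTATGGTGATGTTCCGCACTAGATTAGATCGTA-3'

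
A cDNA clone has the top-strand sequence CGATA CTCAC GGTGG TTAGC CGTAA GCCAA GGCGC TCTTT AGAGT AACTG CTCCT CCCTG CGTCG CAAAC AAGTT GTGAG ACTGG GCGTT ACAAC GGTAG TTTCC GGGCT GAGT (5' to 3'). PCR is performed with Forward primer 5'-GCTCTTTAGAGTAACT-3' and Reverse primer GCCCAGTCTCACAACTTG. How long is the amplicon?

The forward primer matches the template at positions 34–49.
Taking the reverse complement of GCCCAGTCTCACAACTTG gives CAAGTTGTGAGACTGGGC, found at positions 70–87 on the template; the primer anneals here to the top strand with its 3' end pointing upstream.
The product runs from position 34 to position 87, so its length is 87 − 34 + 1 = 54 bp.

54 bp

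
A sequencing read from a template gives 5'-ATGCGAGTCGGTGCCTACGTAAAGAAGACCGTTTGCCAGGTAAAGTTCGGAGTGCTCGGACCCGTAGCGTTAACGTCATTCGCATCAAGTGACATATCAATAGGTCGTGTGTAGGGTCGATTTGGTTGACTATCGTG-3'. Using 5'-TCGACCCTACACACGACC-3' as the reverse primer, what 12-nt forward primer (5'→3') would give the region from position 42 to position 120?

5'-AAAGTTCGGAGT-3'

The reverse primer's reverse complement GGTCGTGTGTAGGGTCGA matches the template at positions 103–120; the product starts at position 42.
The forward primer is identical to the top strand over positions 42–53: AAAGTTCGGAGT.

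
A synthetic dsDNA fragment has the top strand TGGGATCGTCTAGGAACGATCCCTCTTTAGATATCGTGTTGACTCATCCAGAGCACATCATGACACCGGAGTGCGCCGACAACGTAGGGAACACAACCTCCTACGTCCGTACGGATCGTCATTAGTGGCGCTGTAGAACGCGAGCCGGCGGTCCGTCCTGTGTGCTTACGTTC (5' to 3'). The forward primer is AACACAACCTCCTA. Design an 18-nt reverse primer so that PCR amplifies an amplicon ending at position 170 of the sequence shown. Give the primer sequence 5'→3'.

The forward primer binds at positions 90–103; the product's 3' end on the top strand is position 170.
The reverse primer anneals to the top strand over positions 153–170, i.e. to CCGTCCTGTGTGCTTACG.
Its sequence written 5'→3' is the reverse complement: CGTAAGCACACAGGACGG.

5'-CGTAAGCACACAGGACGG-3'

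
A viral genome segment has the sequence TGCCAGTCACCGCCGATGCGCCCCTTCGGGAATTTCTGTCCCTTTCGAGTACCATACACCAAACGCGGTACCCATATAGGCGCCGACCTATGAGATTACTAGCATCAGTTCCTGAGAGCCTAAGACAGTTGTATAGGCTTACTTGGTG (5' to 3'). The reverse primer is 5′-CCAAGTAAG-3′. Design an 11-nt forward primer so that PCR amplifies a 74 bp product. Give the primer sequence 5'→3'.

The reverse primer's reverse complement CTTACTTGG matches the template at positions 138–146, so the product ends at position 146.
A 74 bp product then starts at position 146 − 74 + 1 = 73.
The forward primer is identical to the top strand there: CATATAGGCGC.

5'-CATATAGGCGC-3'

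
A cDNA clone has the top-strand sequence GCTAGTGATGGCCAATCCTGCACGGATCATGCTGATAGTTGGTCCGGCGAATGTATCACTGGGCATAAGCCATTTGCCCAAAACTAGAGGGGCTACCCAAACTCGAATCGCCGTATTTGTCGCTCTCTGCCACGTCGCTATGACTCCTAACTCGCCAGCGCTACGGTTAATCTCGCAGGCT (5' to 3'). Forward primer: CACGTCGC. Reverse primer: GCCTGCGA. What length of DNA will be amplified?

50 bp

Forward primer CACGTCGC is found on the top strand at positions 131–138.
Taking the reverse complement of GCCTGCGA gives TCGCAGGC, found at positions 173–180 on the template; the primer anneals here to the top strand with its 3' end pointing upstream.
Amplicon spans positions 131–180: 50 bp.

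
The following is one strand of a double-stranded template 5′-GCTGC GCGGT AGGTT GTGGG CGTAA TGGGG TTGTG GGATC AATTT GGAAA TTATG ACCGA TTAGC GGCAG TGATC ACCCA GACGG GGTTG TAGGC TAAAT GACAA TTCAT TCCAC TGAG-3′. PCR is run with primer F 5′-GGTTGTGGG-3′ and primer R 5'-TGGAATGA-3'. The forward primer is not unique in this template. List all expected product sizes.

103 bp, 86 bp

The forward primer GGTTGTGGG matches the top strand at positions 12–20, 29–37.
The reverse primer's reverse complement is TCATTCCA, matching at positions 107–114.
Each forward site pairs with the reverse site to give a product ending at position 114: sizes 103, 86 bp.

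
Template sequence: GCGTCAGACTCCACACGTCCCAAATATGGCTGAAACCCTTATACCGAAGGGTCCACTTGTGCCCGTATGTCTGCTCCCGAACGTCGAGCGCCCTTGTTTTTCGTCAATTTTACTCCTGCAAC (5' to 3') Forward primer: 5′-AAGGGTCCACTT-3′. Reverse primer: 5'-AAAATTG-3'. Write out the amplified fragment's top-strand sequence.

5'-AAGGGTCCACTTGTGCCCGTATGTCTGCTCCCGAACGTCGAGCGCCCTTGTTTTTCGTCAATTTT-3'

The forward primer matches the template at positions 47–58.
Taking the reverse complement of AAAATTG gives CAATTTT, found at positions 105–111 on the template; the primer anneals here to the top strand with its 3' end pointing upstream.
The product is the template from position 47 through 111 (65 bp).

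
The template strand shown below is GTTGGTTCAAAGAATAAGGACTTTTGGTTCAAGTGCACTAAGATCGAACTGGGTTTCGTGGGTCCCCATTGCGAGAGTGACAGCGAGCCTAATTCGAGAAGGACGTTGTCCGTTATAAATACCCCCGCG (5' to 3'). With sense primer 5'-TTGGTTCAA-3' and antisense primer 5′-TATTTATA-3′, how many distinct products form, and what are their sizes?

The forward primer TTGGTTCAA matches the top strand at positions 2–10, 24–32.
The reverse primer's reverse complement is TATAAATA, matching at positions 114–121.
Each forward site pairs with the reverse site to give a product ending at position 121: sizes 120, 98 bp.

Two products: 120 bp, 98 bp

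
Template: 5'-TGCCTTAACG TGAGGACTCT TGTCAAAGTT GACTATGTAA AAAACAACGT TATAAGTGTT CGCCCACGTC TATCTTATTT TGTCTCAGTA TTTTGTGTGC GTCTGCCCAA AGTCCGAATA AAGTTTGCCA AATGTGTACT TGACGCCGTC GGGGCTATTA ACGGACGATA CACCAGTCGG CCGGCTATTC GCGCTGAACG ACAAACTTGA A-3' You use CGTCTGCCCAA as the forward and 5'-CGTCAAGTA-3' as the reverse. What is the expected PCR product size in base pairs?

46 bp

Forward primer CGTCTGCCCAA is found on the top strand at positions 100–110.
Taking the reverse complement of CGTCAAGTA gives TACTTGACG, found at positions 137–145 on the template; the primer anneals here to the top strand with its 3' end pointing upstream.
Product length = (reverse-primer end) − (forward-primer start) + 1 = 145 − 100 + 1 = 46 bp.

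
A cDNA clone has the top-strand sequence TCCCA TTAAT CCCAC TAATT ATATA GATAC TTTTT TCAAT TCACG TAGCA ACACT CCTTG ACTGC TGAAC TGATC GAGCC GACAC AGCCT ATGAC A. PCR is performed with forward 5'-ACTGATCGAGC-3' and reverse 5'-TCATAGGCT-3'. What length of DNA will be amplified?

26 bp

The forward primer matches the template at positions 69–79.
Reverse complement of the reverse primer: AGCCTATGA. This occurs on the top strand at positions 86–94.
Amplicon spans positions 69–94: 26 bp.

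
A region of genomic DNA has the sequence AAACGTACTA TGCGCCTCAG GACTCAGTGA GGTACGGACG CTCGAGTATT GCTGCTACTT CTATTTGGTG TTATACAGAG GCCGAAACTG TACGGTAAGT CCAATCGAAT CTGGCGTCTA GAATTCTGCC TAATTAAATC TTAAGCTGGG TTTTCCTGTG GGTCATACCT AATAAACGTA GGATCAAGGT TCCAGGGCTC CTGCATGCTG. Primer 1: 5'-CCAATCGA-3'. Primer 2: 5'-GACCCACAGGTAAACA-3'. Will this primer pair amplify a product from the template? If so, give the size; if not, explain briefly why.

Primer 2 (GACCCACAGGTAAACA) does not match the top strand, and its reverse complement TGTTTACCTGTGGGTC does not match either.
With no annealing site for primer 2, no amplification occurs.

No product — primer 2 has no binding site in the template.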